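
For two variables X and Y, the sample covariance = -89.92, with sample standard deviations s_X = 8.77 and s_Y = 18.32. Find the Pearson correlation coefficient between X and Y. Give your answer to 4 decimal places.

r = Cov(X,Y) / (s_X · s_Y) = -89.92 / (8.77 × 18.32)
  = -89.92 / 160.6664 ≈ -0.5597

-0.5597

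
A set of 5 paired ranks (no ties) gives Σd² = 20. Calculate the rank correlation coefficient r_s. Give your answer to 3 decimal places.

0.000

ρ = 1 − 6Σd² / [n(n²−1)] = 1 − 6×20 / (5×24)
  = 1 − 120/120 = 1 − 1.0000 ≈ 0.000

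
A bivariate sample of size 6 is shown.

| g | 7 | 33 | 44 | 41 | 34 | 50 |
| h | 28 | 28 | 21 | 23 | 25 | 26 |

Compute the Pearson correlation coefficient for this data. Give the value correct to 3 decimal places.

n = 6, Σg = 209, Σh = 151, Σg² = 8411, Σh² = 3839, Σgh = 5137
nΣgh − ΣgΣh = 30822 − 31559 = -737
nΣg² − (Σg)² = 50466 − 43681 = 6785; nΣh² − (Σh)² = 23034 − 22801 = 233
r = -737 / √(6785 × 233) = -737 / 1257.3404 ≈ -0.586

-0.586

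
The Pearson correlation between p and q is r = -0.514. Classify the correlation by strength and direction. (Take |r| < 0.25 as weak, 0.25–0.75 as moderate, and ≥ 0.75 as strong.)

moderate negative

r = -0.514 < 0 so the relationship is negative.
|r| = 0.514, which falls in the moderate range.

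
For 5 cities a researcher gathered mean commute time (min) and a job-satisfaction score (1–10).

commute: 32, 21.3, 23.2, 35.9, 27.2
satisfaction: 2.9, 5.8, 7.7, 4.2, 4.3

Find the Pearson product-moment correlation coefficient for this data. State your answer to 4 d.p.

-0.7303

n = 5, Σx = 139.6, Σy = 24.9, Σx² = 4044.58, Σy² = 137.47, Σxy = 662.72
nΣxy − ΣxΣy = 3313.6 − 3476.04 = -162.44
nΣx² − (Σx)² = 20222.9 − 19488.16 = 734.74; nΣy² − (Σy)² = 687.35 − 620.01 = 67.34
r = -162.44 / √(734.74 × 67.34) = -162.44 / 222.4351 ≈ -0.7303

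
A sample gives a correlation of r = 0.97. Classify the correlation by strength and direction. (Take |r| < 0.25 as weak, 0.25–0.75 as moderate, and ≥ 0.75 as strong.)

strong positive

r = 0.97 > 0 so the relationship is positive.
|r| = 0.97, which falls in the strong range.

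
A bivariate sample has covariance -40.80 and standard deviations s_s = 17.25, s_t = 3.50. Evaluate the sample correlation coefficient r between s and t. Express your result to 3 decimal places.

r = Cov(s,t) / (s_s · s_t) = -40.80 / (17.25 × 3.50)
  = -40.80 / 60.3750 ≈ -0.676

-0.676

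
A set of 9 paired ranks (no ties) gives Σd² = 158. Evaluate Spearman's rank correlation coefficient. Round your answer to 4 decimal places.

-0.3167

ρ = 1 − 6Σd² / [n(n²−1)] = 1 − 6×158 / (9×80)
  = 1 − 948/720 = 1 − 1.31667 ≈ -0.3167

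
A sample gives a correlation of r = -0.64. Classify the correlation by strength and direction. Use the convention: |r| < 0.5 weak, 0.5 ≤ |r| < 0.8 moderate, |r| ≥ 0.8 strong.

r = -0.64 < 0 so the relationship is negative.
|r| = 0.64, which falls in the moderate range.

moderate negative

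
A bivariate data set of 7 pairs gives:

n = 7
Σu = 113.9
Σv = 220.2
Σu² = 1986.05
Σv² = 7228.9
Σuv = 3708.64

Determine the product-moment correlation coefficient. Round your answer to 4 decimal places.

r = (nΣuv − ΣuΣv) / √[(nΣu² − (Σu)²)(nΣv² − (Σv)²)]
Numerator: 7×3708.64 − 113.9×220.2 = 879.7
Denominator: √[(13902.35 − 12973.21)(50602.3 − 48488.04)] = √[929.14 × 2114.26] = 1401.5861
r = 879.7 / 1401.5861 ≈ 0.6276

0.6276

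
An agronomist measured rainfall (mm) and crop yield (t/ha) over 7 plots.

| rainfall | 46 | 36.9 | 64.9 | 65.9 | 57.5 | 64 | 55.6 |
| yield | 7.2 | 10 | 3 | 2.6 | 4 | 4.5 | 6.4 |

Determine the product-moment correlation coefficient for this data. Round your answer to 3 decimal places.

-0.957

n = 7, Σx = 390.8, Σy = 37.7, Σx² = 22526.04, Σy² = 244.81, Σxy = 1940.08
nΣxy − ΣxΣy = 13580.56 − 14733.16 = -1152.6
nΣx² − (Σx)² = 157682.28 − 152724.64 = 4957.64; nΣy² − (Σy)² = 1713.67 − 1421.29 = 292.38
r = -1152.6 / √(4957.64 × 292.38) = -1152.6 / 1203.9580 ≈ -0.957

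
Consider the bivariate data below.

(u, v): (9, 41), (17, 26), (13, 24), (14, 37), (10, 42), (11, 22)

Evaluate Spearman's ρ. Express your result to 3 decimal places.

Rank u: 1, 6, 4, 5, 2, 3
Rank v: 5, 3, 2, 4, 6, 1
d = rank(u) − rank(v): -4, 3, 2, 1, -4, 2; Σd² = 50
ρ = 1 − 6Σd² / [n(n²−1)] = 1 − 6×50 / (6×35) = 1 − 300/210 ≈ -0.429

-0.429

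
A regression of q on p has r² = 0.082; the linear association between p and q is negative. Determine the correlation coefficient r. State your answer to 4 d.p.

-0.2864

|r| = √0.082 = 0.2864
The association is negative, so r = −0.2864.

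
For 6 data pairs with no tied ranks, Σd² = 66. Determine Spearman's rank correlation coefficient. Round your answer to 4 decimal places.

ρ = 1 − 6Σd² / [n(n²−1)] = 1 − 6×66 / (6×35)
  = 1 − 396/210 = 1 − 1.88571 ≈ -0.8857

-0.8857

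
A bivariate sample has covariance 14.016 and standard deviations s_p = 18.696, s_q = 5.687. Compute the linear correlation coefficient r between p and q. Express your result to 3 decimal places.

r = Cov(p,q) / (s_p · s_q) = 14.016 / (18.696 × 5.687)
  = 14.016 / 106.3242 ≈ 0.132

0.132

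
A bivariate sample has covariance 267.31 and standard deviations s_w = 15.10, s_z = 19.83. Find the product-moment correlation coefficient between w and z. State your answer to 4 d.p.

r = Cov(w,z) / (s_w · s_z) = 267.31 / (15.10 × 19.83)
  = 267.31 / 299.4330 ≈ 0.8927

0.8927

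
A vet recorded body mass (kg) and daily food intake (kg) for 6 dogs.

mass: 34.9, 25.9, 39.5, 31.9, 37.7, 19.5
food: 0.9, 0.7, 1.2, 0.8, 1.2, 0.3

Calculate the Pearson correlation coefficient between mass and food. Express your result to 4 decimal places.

0.9735

n = 6, Σx = 189.4, Σy = 5.1, Σx² = 6268.22, Σy² = 4.91, Σxy = 173.55
nΣxy − ΣxΣy = 1041.3 − 965.94 = 75.36
nΣx² − (Σx)² = 37609.32 − 35872.36 = 1736.96; nΣy² − (Σy)² = 29.46 − 26.01 = 3.45
r = 75.36 / √(1736.96 × 3.45) = 75.36 / 77.4113 ≈ 0.9735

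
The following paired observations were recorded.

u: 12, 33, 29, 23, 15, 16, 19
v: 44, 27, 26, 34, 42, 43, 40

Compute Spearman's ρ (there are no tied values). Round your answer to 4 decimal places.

Rank u: 1, 7, 6, 5, 2, 3, 4
Rank v: 7, 2, 1, 3, 5, 6, 4
d = rank(u) − rank(v): -6, 5, 5, 2, -3, -3, 0; Σd² = 108
ρ = 1 − 6Σd² / [n(n²−1)] = 1 − 6×108 / (7×48) = 1 − 648/336 ≈ -0.9286

-0.9286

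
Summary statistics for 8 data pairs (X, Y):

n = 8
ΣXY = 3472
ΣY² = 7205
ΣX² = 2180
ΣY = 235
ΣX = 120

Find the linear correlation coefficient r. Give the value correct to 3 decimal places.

-0.156

r = (nΣXY − ΣXΣY) / √[(nΣX² − (ΣX)²)(nΣY² − (ΣY)²)]
Numerator: 8×3472 − 120×235 = -424
Denominator: √[(17440 − 14400)(57640 − 55225)] = √[3040 × 2415] = 2709.5387
r = -424 / 2709.5387 ≈ -0.156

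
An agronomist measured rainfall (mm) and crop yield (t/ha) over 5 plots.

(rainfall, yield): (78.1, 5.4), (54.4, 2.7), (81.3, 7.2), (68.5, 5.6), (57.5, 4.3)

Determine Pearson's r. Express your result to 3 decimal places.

n = 5, Σx = 339.8, Σy = 25.2, Σx² = 23667.16, Σy² = 138.14, Σxy = 1784.83
nΣxy − ΣxΣy = 8924.15 − 8562.96 = 361.19
nΣx² − (Σx)² = 118335.8 − 115464.04 = 2871.76; nΣy² − (Σy)² = 690.7 − 635.04 = 55.66
r = 361.19 / √(2871.76 × 55.66) = 361.19 / 399.8027 ≈ 0.903

0.903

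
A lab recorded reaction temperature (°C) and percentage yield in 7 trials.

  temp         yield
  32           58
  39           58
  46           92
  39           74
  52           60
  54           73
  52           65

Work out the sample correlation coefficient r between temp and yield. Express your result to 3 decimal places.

n = 7, Σx = 314, Σy = 480, Σx² = 14506, Σy² = 33822, Σxy = 21678
nΣxy − ΣxΣy = 151746 − 150720 = 1026
nΣx² − (Σx)² = 101542 − 98596 = 2946; nΣy² − (Σy)² = 236754 − 230400 = 6354
r = 1026 / √(2946 × 6354) = 1026 / 4326.5326 ≈ 0.237

0.237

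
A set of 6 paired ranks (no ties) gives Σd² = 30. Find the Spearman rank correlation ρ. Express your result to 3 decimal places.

0.143

ρ = 1 − 6Σd² / [n(n²−1)] = 1 − 6×30 / (6×35)
  = 1 − 180/210 = 1 − 0.8571 ≈ 0.143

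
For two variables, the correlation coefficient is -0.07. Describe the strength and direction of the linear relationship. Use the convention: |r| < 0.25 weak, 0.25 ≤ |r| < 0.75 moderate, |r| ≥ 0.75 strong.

weak negative

r = -0.07 < 0 so the relationship is negative.
|r| = 0.07, which falls in the weak range.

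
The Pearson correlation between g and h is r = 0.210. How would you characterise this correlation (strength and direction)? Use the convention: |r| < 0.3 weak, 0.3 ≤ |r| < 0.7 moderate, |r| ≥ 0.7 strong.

r = 0.210 > 0 so the relationship is positive.
|r| = 0.210, which falls in the weak range.

weak positive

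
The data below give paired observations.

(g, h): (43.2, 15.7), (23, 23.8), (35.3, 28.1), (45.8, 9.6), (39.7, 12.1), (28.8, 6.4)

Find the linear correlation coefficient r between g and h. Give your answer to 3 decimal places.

-0.325

n = 6, Σg = 215.8, Σh = 95.7, Σg² = 8144.5, Σh² = 1882.07, Σgh = 3321.94
nΣgh − ΣgΣh = 19931.64 − 20652.06 = -720.42
nΣg² − (Σg)² = 48867 − 46569.64 = 2297.36; nΣh² − (Σh)² = 11292.42 − 9158.49 = 2133.93
r = -720.42 / √(2297.36 × 2133.93) = -720.42 / 2214.1376 ≈ -0.325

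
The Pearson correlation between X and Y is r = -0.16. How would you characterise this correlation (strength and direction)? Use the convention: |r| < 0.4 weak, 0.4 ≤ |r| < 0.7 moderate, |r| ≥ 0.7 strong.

r = -0.16 < 0 so the relationship is negative.
|r| = 0.16, which falls in the weak range.

weak negative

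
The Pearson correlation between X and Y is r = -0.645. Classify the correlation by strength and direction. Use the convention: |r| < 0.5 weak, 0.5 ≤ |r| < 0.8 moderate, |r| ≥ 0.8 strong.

moderate negative

r = -0.645 < 0 so the relationship is negative.
|r| = 0.645, which falls in the moderate range.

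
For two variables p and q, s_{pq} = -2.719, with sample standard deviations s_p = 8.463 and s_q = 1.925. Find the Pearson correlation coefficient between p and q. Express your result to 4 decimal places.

-0.1669

r = Cov(p,q) / (s_p · s_q) = -2.719 / (8.463 × 1.925)
  = -2.719 / 16.2913 ≈ -0.1669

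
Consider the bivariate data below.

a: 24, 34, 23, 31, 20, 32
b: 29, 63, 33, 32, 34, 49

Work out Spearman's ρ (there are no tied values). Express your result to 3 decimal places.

0.486

Rank a: 3, 6, 2, 4, 1, 5
Rank b: 1, 6, 3, 2, 4, 5
d = rank(a) − rank(b): 2, 0, -1, 2, -3, 0; Σd² = 18
ρ = 1 − 6Σd² / [n(n²−1)] = 1 − 6×18 / (6×35) = 1 − 108/210 ≈ 0.486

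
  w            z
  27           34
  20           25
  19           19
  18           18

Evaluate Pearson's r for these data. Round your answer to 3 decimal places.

0.967

n = 4, Σw = 84, Σz = 96, Σw² = 1814, Σz² = 2466, Σwz = 2103
nΣwz − ΣwΣz = 8412 − 8064 = 348
nΣw² − (Σw)² = 7256 − 7056 = 200; nΣz² − (Σz)² = 9864 − 9216 = 648
r = 348 / √(200 × 648) = 348 / 360.0000 ≈ 0.967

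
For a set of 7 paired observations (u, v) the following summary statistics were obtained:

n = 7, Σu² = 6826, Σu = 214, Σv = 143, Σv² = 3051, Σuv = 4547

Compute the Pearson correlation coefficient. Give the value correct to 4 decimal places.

r = (nΣuv − ΣuΣv) / √[(nΣu² − (Σu)²)(nΣv² − (Σv)²)]
Numerator: 7×4547 − 214×143 = 1227
Denominator: √[(47782 − 45796)(21357 − 20449)] = √[1986 × 908] = 1342.8656
r = 1227 / 1342.8656 ≈ 0.9137

0.9137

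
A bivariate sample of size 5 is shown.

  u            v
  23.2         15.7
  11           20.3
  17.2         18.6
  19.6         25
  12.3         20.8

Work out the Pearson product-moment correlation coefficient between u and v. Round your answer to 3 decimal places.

n = 5, Σu = 83.3, Σv = 100.4, Σu² = 1490.53, Σv² = 2062.18, Σuv = 1653.3
nΣuv − ΣuΣv = 8266.5 − 8363.32 = -96.82
nΣu² − (Σu)² = 7452.65 − 6938.89 = 513.76; nΣv² − (Σv)² = 10310.9 − 10080.16 = 230.74
r = -96.82 / √(513.76 × 230.74) = -96.82 / 344.3036 ≈ -0.281

-0.281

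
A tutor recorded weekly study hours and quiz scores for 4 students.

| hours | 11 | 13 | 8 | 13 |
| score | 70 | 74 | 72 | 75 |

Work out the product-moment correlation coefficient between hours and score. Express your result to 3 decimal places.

0.588

n = 4, Σx = 45, Σy = 291, Σx² = 523, Σy² = 21185, Σxy = 3283
nΣxy − ΣxΣy = 13132 − 13095 = 37
nΣx² − (Σx)² = 2092 − 2025 = 67; nΣy² − (Σy)² = 84740 − 84681 = 59
r = 37 / √(67 × 59) = 37 / 62.8729 ≈ 0.588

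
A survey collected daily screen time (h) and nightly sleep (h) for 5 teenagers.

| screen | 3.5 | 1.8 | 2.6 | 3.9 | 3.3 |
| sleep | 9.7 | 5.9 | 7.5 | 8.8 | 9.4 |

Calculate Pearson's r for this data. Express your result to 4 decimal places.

0.9020

n = 5, Σx = 15.1, Σy = 41.3, Σx² = 48.35, Σy² = 350.95, Σxy = 129.41
nΣxy − ΣxΣy = 647.05 − 623.63 = 23.42
nΣx² − (Σx)² = 241.75 − 228.01 = 13.74; nΣy² − (Σy)² = 1754.75 − 1705.69 = 49.06
r = 23.42 / √(13.74 × 49.06) = 23.42 / 25.9631 ≈ 0.9020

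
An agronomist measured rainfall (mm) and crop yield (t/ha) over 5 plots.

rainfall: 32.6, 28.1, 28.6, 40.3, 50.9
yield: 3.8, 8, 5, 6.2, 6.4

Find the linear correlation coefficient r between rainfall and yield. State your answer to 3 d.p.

0.098

n = 5, Σx = 180.5, Σy = 29.4, Σx² = 6885.23, Σy² = 182.84, Σxy = 1067.3
nΣxy − ΣxΣy = 5336.5 − 5306.7 = 29.8
nΣx² − (Σx)² = 34426.15 − 32580.25 = 1845.9; nΣy² − (Σy)² = 914.2 − 864.36 = 49.84
r = 29.8 / √(1845.9 × 49.84) = 29.8 / 303.3145 ≈ 0.098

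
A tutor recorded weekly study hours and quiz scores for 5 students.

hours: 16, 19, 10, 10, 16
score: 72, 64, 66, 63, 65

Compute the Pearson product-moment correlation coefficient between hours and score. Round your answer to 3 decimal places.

n = 5, Σx = 71, Σy = 330, Σx² = 1073, Σy² = 21830, Σxy = 4698
nΣxy − ΣxΣy = 23490 − 23430 = 60
nΣx² − (Σx)² = 5365 − 5041 = 324; nΣy² − (Σy)² = 109150 − 108900 = 250
r = 60 / √(324 × 250) = 60 / 284.6050 ≈ 0.211

0.211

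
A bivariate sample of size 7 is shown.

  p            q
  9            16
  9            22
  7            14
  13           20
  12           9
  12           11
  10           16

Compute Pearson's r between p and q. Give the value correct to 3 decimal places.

n = 7, Σp = 72, Σq = 108, Σp² = 768, Σq² = 1794, Σpq = 1100
nΣpq − ΣpΣq = 7700 − 7776 = -76
nΣp² − (Σp)² = 5376 − 5184 = 192; nΣq² − (Σq)² = 12558 − 11664 = 894
r = -76 / √(192 × 894) = -76 / 414.3042 ≈ -0.183

-0.183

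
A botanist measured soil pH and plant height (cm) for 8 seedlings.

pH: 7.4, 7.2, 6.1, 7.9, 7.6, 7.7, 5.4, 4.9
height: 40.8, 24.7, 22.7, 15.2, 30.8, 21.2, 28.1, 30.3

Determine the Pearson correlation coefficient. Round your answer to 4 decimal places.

-0.2049

n = 8, Σx = 54.2, Σy = 213.8, Σx² = 376.44, Σy² = 6126.84, Σxy = 1435.84
nΣxy − ΣxΣy = 11486.72 − 11587.96 = -101.24
nΣx² − (Σx)² = 3011.52 − 2937.64 = 73.88; nΣy² − (Σy)² = 49014.72 − 45710.44 = 3304.28
r = -101.24 / √(73.88 × 3304.28) = -101.24 / 494.0852 ≈ -0.2049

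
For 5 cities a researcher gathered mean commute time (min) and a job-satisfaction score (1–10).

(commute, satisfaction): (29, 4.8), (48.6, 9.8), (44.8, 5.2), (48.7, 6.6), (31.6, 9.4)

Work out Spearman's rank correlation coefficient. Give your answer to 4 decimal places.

0.5000

Rank commute: 1, 4, 3, 5, 2
Rank satisfaction: 1, 5, 2, 3, 4
d = rank(commute) − rank(satisfaction): 0, -1, 1, 2, -2; Σd² = 10
ρ = 1 − 6Σd² / [n(n²−1)] = 1 − 6×10 / (5×24) = 1 − 60/120 ≈ 0.5000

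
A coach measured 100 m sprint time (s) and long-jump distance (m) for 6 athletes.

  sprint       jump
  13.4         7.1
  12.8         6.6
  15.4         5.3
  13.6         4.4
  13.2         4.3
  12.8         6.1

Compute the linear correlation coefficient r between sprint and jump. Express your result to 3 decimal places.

n = 6, Σx = 81.2, Σy = 33.8, Σx² = 1103.6, Σy² = 197.12, Σxy = 455.92
nΣxy − ΣxΣy = 2735.52 − 2744.56 = -9.04
nΣx² − (Σx)² = 6621.6 − 6593.44 = 28.16; nΣy² − (Σy)² = 1182.72 − 1142.44 = 40.28
r = -9.04 / √(28.16 × 40.28) = -9.04 / 33.6791 ≈ -0.268

-0.268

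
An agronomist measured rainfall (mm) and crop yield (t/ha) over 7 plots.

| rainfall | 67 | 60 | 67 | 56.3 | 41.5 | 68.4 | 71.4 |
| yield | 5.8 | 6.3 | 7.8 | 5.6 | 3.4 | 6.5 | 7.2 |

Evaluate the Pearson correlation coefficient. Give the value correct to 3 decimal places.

n = 7, Σx = 431.6, Σy = 42.6, Σx² = 27246.46, Σy² = 271.18, Σxy = 2704.26
nΣxy − ΣxΣy = 18929.82 − 18386.16 = 543.66
nΣx² − (Σx)² = 190725.22 − 186278.56 = 4446.66; nΣy² − (Σy)² = 1898.26 − 1814.76 = 83.5
r = 543.66 / √(4446.66 × 83.5) = 543.66 / 609.3407 ≈ 0.892

0.892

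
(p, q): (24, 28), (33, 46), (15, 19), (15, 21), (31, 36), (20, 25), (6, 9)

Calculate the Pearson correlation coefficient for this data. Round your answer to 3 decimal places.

n = 7, Σp = 144, Σq = 184, Σp² = 3512, Σq² = 5704, Σpq = 4460
nΣpq − ΣpΣq = 31220 − 26496 = 4724
nΣp² − (Σp)² = 24584 − 20736 = 3848; nΣq² − (Σq)² = 39928 − 33856 = 6072
r = 4724 / √(3848 × 6072) = 4724 / 4833.7414 ≈ 0.977

0.977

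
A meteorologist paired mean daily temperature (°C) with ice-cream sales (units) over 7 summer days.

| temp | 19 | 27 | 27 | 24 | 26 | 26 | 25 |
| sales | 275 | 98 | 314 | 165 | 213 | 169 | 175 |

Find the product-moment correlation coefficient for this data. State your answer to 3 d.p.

-0.333

n = 7, Σx = 174, Σy = 1409, Σx² = 4372, Σy² = 315605, Σxy = 34616
nΣxy − ΣxΣy = 242312 − 245166 = -2854
nΣx² − (Σx)² = 30604 − 30276 = 328; nΣy² − (Σy)² = 2209235 − 1985281 = 223954
r = -2854 / √(328 × 223954) = -2854 / 8570.7008 ≈ -0.333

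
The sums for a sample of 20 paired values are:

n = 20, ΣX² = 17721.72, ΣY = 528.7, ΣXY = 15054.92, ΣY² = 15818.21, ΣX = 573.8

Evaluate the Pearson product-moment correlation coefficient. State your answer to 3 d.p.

-0.075

r = (nΣXY − ΣXΣY) / √[(nΣX² − (ΣX)²)(nΣY² − (ΣY)²)]
Numerator: 20×15054.92 − 573.8×528.7 = -2269.66
Denominator: √[(354434.4 − 329246.44)(316364.2 − 279523.69)] = √[25187.96 × 36840.51] = 30462.0632
r = -2269.66 / 30462.0632 ≈ -0.075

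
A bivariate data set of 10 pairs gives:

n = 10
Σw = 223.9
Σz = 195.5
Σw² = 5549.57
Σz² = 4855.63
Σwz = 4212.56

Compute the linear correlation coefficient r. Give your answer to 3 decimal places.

r = (nΣwz − ΣwΣz) / √[(nΣw² − (Σw)²)(nΣz² − (Σz)²)]
Numerator: 10×4212.56 − 223.9×195.5 = -1646.85
Denominator: √[(55495.7 − 50131.21)(48556.3 − 38220.25)] = √[5364.49 × 10336.05] = 7446.3170
r = -1646.85 / 7446.3170 ≈ -0.221

-0.221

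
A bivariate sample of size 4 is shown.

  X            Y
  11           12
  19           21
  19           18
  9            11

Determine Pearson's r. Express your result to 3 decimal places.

n = 4, ΣX = 58, ΣY = 62, ΣX² = 924, ΣY² = 1030, ΣXY = 972
nΣXY − ΣXΣY = 3888 − 3596 = 292
nΣX² − (ΣX)² = 3696 − 3364 = 332; nΣY² − (ΣY)² = 4120 − 3844 = 276
r = 292 / √(332 × 276) = 292 / 302.7078 ≈ 0.965

0.965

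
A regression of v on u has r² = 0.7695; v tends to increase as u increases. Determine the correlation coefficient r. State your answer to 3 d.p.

0.877

|r| = √0.7695 = 0.877
The association is positive, so r = 0.877.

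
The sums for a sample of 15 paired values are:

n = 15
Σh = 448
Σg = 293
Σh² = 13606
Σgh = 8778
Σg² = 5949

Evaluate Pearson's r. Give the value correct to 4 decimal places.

0.1199

r = (nΣgh − ΣgΣh) / √[(nΣg² − (Σg)²)(nΣh² − (Σh)²)]
Numerator: 15×8778 − 293×448 = 406
Denominator: √[(89235 − 85849)(204090 − 200704)] = √[3386 × 3386] = 3386.0000
r = 406 / 3386.0000 ≈ 0.1199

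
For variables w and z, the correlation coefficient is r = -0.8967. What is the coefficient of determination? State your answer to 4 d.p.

0.8041

r² = (-0.8967)² = 0.8041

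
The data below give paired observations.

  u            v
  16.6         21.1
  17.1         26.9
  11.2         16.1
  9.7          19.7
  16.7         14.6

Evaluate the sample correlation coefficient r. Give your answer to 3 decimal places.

n = 5, Σu = 71.3, Σv = 98.4, Σu² = 1066.39, Σv² = 2029.28, Σuv = 1425.48
nΣuv − ΣuΣv = 7127.4 − 7015.92 = 111.48
nΣu² − (Σu)² = 5331.95 − 5083.69 = 248.26; nΣv² − (Σv)² = 10146.4 − 9682.56 = 463.84
r = 111.48 / √(248.26 × 463.84) = 111.48 / 339.3419 ≈ 0.329

0.329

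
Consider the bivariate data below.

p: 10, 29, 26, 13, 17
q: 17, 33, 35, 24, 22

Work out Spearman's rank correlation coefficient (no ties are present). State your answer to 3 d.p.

0.800

Rank p: 1, 5, 4, 2, 3
Rank q: 1, 4, 5, 3, 2
d = rank(p) − rank(q): 0, 1, -1, -1, 1; Σd² = 4
ρ = 1 − 6Σd² / [n(n²−1)] = 1 − 6×4 / (5×24) = 1 − 24/120 ≈ 0.800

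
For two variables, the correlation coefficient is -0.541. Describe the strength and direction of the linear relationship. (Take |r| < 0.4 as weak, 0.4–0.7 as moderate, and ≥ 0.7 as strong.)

moderate negative

r = -0.541 < 0 so the relationship is negative.
|r| = 0.541, which falls in the moderate range.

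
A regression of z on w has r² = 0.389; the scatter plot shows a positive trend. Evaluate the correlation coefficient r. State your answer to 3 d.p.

|r| = √0.389 = 0.624
The association is positive, so r = 0.624.

0.624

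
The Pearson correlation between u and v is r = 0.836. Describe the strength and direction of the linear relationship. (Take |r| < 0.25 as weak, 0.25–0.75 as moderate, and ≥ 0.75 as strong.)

strong positive

r = 0.836 > 0 so the relationship is positive.
|r| = 0.836, which falls in the strong range.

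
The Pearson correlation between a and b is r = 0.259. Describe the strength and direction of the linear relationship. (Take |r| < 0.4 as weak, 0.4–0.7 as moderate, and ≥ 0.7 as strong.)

weak positive

r = 0.259 > 0 so the relationship is positive.
|r| = 0.259, which falls in the weak range.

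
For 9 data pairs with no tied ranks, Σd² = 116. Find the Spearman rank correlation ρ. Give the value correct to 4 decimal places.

ρ = 1 − 6Σd² / [n(n²−1)] = 1 − 6×116 / (9×80)
  = 1 − 696/720 = 1 − 0.96667 ≈ 0.0333

0.0333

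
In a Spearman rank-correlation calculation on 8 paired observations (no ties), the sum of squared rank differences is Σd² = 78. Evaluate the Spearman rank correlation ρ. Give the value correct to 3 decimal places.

ρ = 1 − 6Σd² / [n(n²−1)] = 1 − 6×78 / (8×63)
  = 1 − 468/504 = 1 − 0.9286 ≈ 0.071

0.071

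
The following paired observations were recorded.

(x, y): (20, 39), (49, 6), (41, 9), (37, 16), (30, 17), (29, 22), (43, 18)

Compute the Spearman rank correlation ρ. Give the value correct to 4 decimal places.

-0.7857

Rank x: 1, 7, 5, 4, 3, 2, 6
Rank y: 7, 1, 2, 3, 4, 6, 5
d = rank(x) − rank(y): -6, 6, 3, 1, -1, -4, 1; Σd² = 100
ρ = 1 − 6Σd² / [n(n²−1)] = 1 − 6×100 / (7×48) = 1 − 600/336 ≈ -0.7857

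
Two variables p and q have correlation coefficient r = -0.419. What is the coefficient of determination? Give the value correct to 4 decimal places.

0.1756

r² = (-0.419)² = 0.1756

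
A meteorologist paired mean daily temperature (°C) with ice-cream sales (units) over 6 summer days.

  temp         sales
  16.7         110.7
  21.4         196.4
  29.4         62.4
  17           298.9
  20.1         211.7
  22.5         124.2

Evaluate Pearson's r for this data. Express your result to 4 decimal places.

n = 6, Σx = 127.1, Σy = 1004.3, Σx² = 2800.47, Σy² = 204304.95, Σxy = 20017.18
nΣxy − ΣxΣy = 120103.08 − 127646.53 = -7543.45
nΣx² − (Σx)² = 16802.82 − 16154.41 = 648.41; nΣy² − (Σy)² = 1225829.7 − 1008618.49 = 217211.21
r = -7543.45 / √(648.41 × 217211.21) = -7543.45 / 11867.6839 ≈ -0.6356

-0.6356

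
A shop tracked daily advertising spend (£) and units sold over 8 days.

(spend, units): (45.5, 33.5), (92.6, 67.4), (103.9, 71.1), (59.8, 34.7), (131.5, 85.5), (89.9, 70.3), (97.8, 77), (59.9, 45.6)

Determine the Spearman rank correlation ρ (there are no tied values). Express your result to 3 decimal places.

0.952

Rank spend: 1, 5, 7, 2, 8, 4, 6, 3
Rank units: 1, 4, 6, 2, 8, 5, 7, 3
d = rank(spend) − rank(units): 0, 1, 1, 0, 0, -1, -1, 0; Σd² = 4
ρ = 1 − 6Σd² / [n(n²−1)] = 1 − 6×4 / (8×63) = 1 − 24/504 ≈ 0.952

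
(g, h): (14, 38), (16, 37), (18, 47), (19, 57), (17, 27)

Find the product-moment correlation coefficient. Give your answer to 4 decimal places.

0.5877

n = 5, Σg = 84, Σh = 206, Σg² = 1426, Σh² = 9000, Σgh = 3512
nΣgh − ΣgΣh = 17560 − 17304 = 256
nΣg² − (Σg)² = 7130 − 7056 = 74; nΣh² − (Σh)² = 45000 − 42436 = 2564
r = 256 / √(74 × 2564) = 256 / 435.5870 ≈ 0.5877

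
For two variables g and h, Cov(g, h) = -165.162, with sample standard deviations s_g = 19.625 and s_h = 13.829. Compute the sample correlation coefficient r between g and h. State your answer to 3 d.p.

r = Cov(g,h) / (s_g · s_h) = -165.162 / (19.625 × 13.829)
  = -165.162 / 271.3941 ≈ -0.609

-0.609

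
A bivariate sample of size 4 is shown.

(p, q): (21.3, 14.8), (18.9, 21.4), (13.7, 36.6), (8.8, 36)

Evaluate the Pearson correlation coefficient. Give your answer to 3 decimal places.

-0.923

n = 4, Σp = 62.7, Σq = 108.8, Σp² = 1076.03, Σq² = 3312.56, Σpq = 1537.92
nΣpq − ΣpΣq = 6151.68 − 6821.76 = -670.08
nΣp² − (Σp)² = 4304.12 − 3931.29 = 372.83; nΣq² − (Σq)² = 13250.24 − 11837.44 = 1412.8
r = -670.08 / √(372.83 × 1412.8) = -670.08 / 725.7646 ≈ -0.923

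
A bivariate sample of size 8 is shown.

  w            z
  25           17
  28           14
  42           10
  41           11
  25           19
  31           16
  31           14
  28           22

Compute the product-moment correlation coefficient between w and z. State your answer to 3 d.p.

n = 8, Σw = 251, Σz = 123, Σw² = 8185, Σz² = 2003, Σwz = 3709
nΣwz − ΣwΣz = 29672 − 30873 = -1201
nΣw² − (Σw)² = 65480 − 63001 = 2479; nΣz² − (Σz)² = 16024 − 15129 = 895
r = -1201 / √(2479 × 895) = -1201 / 1489.5318 ≈ -0.806

-0.806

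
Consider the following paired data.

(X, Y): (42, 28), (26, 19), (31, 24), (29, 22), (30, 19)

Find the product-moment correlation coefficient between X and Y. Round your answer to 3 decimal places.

0.896

n = 5, ΣX = 158, ΣY = 112, ΣX² = 5142, ΣY² = 2566, ΣXY = 3622
nΣXY − ΣXΣY = 18110 − 17696 = 414
nΣX² − (ΣX)² = 25710 − 24964 = 746; nΣY² − (ΣY)² = 12830 − 12544 = 286
r = 414 / √(746 × 286) = 414 / 461.9048 ≈ 0.896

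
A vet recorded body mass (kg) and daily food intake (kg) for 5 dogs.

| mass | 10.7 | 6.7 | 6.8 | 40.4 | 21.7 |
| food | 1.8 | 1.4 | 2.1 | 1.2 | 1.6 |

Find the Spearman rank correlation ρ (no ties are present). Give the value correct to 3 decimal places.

-0.400

Rank mass: 3, 1, 2, 5, 4
Rank food: 4, 2, 5, 1, 3
d = rank(mass) − rank(food): -1, -1, -3, 4, 1; Σd² = 28
ρ = 1 − 6Σd² / [n(n²−1)] = 1 − 6×28 / (5×24) = 1 − 168/120 ≈ -0.400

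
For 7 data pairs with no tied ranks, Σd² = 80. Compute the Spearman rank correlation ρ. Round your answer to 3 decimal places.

-0.429

ρ = 1 − 6Σd² / [n(n²−1)] = 1 − 6×80 / (7×48)
  = 1 − 480/336 = 1 − 1.4286 ≈ -0.429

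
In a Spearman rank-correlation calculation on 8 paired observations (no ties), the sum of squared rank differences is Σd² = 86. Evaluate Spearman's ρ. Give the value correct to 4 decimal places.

ρ = 1 − 6Σd² / [n(n²−1)] = 1 − 6×86 / (8×63)
  = 1 − 516/504 = 1 − 1.02381 ≈ -0.0238

-0.0238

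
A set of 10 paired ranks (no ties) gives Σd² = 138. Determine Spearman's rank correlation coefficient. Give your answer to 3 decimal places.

0.164

ρ = 1 − 6Σd² / [n(n²−1)] = 1 − 6×138 / (10×99)
  = 1 − 828/990 = 1 − 0.8364 ≈ 0.164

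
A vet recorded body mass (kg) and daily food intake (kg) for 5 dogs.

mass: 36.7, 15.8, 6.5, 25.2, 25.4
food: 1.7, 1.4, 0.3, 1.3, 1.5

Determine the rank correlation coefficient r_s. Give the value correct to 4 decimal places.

0.9000

Rank mass: 5, 2, 1, 3, 4
Rank food: 5, 3, 1, 2, 4
d = rank(mass) − rank(food): 0, -1, 0, 1, 0; Σd² = 2
ρ = 1 − 6Σd² / [n(n²−1)] = 1 − 6×2 / (5×24) = 1 − 12/120 ≈ 0.9000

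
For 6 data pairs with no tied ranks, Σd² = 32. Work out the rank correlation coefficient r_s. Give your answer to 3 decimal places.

ρ = 1 − 6Σd² / [n(n²−1)] = 1 − 6×32 / (6×35)
  = 1 − 192/210 = 1 − 0.9143 ≈ 0.086

0.086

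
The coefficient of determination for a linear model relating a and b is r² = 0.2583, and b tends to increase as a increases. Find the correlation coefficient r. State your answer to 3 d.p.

0.508

|r| = √0.2583 = 0.508
The association is positive, so r = 0.508.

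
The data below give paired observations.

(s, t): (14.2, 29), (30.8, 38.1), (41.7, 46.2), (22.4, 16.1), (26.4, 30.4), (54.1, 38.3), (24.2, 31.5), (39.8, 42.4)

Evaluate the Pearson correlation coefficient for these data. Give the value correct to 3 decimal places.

0.682

n = 8, Σs = 253.6, Σt = 272, Σs² = 9184.38, Σt² = 9867.32, Σst = 9196.87
nΣst − ΣsΣt = 73574.96 − 68979.2 = 4595.76
nΣs² − (Σs)² = 73475.04 − 64312.96 = 9162.08; nΣt² − (Σt)² = 78938.56 − 73984 = 4954.56
r = 4595.76 / √(9162.08 × 4954.56) = 4595.76 / 6737.5125 ≈ 0.682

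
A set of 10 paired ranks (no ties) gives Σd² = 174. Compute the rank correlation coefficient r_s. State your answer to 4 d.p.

ρ = 1 − 6Σd² / [n(n²−1)] = 1 − 6×174 / (10×99)
  = 1 − 1044/990 = 1 − 1.05455 ≈ -0.0545

-0.0545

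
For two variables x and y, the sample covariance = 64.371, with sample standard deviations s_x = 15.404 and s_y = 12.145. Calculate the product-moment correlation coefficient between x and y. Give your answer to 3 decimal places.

r = Cov(x,y) / (s_x · s_y) = 64.371 / (15.404 × 12.145)
  = 64.371 / 187.0816 ≈ 0.344

0.344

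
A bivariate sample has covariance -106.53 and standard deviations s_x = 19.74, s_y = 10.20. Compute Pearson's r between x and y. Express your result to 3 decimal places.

-0.529

r = Cov(x,y) / (s_x · s_y) = -106.53 / (19.74 × 10.20)
  = -106.53 / 201.3480 ≈ -0.529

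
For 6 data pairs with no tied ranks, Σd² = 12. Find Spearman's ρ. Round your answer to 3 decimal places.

0.657

ρ = 1 − 6Σd² / [n(n²−1)] = 1 − 6×12 / (6×35)
  = 1 − 72/210 = 1 − 0.3429 ≈ 0.657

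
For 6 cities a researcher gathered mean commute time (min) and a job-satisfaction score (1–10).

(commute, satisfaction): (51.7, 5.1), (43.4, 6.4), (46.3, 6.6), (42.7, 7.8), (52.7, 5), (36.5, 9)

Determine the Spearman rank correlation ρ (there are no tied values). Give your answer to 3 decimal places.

-0.943

Rank commute: 5, 3, 4, 2, 6, 1
Rank satisfaction: 2, 3, 4, 5, 1, 6
d = rank(commute) − rank(satisfaction): 3, 0, 0, -3, 5, -5; Σd² = 68
ρ = 1 − 6Σd² / [n(n²−1)] = 1 − 6×68 / (6×35) = 1 − 408/210 ≈ -0.943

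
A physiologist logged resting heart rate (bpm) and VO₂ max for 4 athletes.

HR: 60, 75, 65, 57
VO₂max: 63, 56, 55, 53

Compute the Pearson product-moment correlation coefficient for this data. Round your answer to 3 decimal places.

-0.085

n = 4, Σx = 257, Σy = 227, Σx² = 16699, Σy² = 12939, Σxy = 14576
nΣxy − ΣxΣy = 58304 − 58339 = -35
nΣx² − (Σx)² = 66796 − 66049 = 747; nΣy² − (Σy)² = 51756 − 51529 = 227
r = -35 / √(747 × 227) = -35 / 411.7876 ≈ -0.085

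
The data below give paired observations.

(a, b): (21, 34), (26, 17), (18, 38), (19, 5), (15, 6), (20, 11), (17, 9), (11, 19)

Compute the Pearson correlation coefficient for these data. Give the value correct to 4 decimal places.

n = 8, Σa = 147, Σb = 139, Σa² = 2837, Σb² = 3513, Σab = 2607
nΣab − ΣaΣb = 20856 − 20433 = 423
nΣa² − (Σa)² = 22696 − 21609 = 1087; nΣb² − (Σb)² = 28104 − 19321 = 8783
r = 423 / √(1087 × 8783) = 423 / 3089.8416 ≈ 0.1369

0.1369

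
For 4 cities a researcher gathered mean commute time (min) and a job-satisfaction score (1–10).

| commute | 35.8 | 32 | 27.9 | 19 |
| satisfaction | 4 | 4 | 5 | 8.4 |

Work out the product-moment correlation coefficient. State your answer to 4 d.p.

-0.9598

n = 4, Σx = 114.7, Σy = 21.4, Σx² = 3445.05, Σy² = 127.56, Σxy = 570.3
nΣxy − ΣxΣy = 2281.2 − 2454.58 = -173.38
nΣx² − (Σx)² = 13780.2 − 13156.09 = 624.11; nΣy² − (Σy)² = 510.24 − 457.96 = 52.28
r = -173.38 / √(624.11 × 52.28) = -173.38 / 180.6335 ≈ -0.9598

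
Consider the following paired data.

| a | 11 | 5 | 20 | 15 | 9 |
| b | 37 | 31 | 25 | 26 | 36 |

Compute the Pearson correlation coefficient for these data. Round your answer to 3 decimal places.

-0.662

n = 5, Σa = 60, Σb = 155, Σa² = 852, Σb² = 4927, Σab = 1776
nΣab − ΣaΣb = 8880 − 9300 = -420
nΣa² − (Σa)² = 4260 − 3600 = 660; nΣb² − (Σb)² = 24635 − 24025 = 610
r = -420 / √(660 × 610) = -420 / 634.5077 ≈ -0.662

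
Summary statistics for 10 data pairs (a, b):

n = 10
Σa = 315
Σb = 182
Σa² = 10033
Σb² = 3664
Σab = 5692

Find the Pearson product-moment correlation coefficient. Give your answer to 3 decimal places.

r = (nΣab − ΣaΣb) / √[(nΣa² − (Σa)²)(nΣb² − (Σb)²)]
Numerator: 10×5692 − 315×182 = -410
Denominator: √[(100330 − 99225)(36640 − 33124)] = √[1105 × 3516] = 1971.0860
r = -410 / 1971.0860 ≈ -0.208

-0.208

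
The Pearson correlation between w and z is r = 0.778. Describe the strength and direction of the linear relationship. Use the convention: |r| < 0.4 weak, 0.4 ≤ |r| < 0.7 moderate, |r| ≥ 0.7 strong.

r = 0.778 > 0 so the relationship is positive.
|r| = 0.778, which falls in the strong range.

strong positive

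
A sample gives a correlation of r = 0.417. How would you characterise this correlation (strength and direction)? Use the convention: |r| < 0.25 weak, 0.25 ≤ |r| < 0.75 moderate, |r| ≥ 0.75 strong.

r = 0.417 > 0 so the relationship is positive.
|r| = 0.417, which falls in the moderate range.

moderate positive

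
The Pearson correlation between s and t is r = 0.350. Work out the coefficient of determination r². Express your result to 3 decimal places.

0.123

r² = (0.350)² = 0.123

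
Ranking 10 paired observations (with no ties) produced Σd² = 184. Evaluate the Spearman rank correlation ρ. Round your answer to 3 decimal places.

ρ = 1 − 6Σd² / [n(n²−1)] = 1 − 6×184 / (10×99)
  = 1 − 1104/990 = 1 − 1.1152 ≈ -0.115

-0.115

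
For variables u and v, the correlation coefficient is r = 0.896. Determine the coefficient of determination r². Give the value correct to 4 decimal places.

r² = (0.896)² = 0.8028

0.8028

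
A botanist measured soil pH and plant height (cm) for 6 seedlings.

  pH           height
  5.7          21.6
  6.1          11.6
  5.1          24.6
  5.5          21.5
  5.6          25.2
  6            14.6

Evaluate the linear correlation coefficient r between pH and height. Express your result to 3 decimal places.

-0.860

n = 6, Σx = 34, Σy = 119.1, Σx² = 193.32, Σy² = 2516.73, Σxy = 666.31
nΣxy − ΣxΣy = 3997.86 − 4049.4 = -51.54
nΣx² − (Σx)² = 1159.92 − 1156 = 3.92; nΣy² − (Σy)² = 15100.38 − 14184.81 = 915.57
r = -51.54 / √(3.92 × 915.57) = -51.54 / 59.9086 ≈ -0.860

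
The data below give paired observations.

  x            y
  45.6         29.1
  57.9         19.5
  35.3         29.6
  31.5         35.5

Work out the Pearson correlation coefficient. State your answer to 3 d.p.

-0.943

n = 4, Σx = 170.3, Σy = 113.7, Σx² = 7670.11, Σy² = 3363.47, Σxy = 4619.14
nΣxy − ΣxΣy = 18476.56 − 19363.11 = -886.55
nΣx² − (Σx)² = 30680.44 − 29002.09 = 1678.35; nΣy² − (Σy)² = 13453.88 − 12927.69 = 526.19
r = -886.55 / √(1678.35 × 526.19) = -886.55 / 939.7505 ≈ -0.943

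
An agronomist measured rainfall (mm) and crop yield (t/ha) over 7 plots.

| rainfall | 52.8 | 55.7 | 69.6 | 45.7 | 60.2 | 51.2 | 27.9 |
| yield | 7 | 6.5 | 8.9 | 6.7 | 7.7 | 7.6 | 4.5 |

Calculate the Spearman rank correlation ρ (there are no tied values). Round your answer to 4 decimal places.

Rank rainfall: 4, 5, 7, 2, 6, 3, 1
Rank yield: 4, 2, 7, 3, 6, 5, 1
d = rank(rainfall) − rank(yield): 0, 3, 0, -1, 0, -2, 0; Σd² = 14
ρ = 1 − 6Σd² / [n(n²−1)] = 1 − 6×14 / (7×48) = 1 − 84/336 ≈ 0.7500

0.7500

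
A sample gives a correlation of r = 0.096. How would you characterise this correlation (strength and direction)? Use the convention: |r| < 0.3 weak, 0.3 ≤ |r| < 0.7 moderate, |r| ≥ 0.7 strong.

r = 0.096 > 0 so the relationship is positive.
|r| = 0.096, which falls in the weak range.

weak positive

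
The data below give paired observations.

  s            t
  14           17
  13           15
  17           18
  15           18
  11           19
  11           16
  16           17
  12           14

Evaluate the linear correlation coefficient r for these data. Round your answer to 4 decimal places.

0.3119

n = 8, Σs = 109, Σt = 134, Σs² = 1521, Σt² = 2264, Σst = 1834
nΣst − ΣsΣt = 14672 − 14606 = 66
nΣs² − (Σs)² = 12168 − 11881 = 287; nΣt² − (Σt)² = 18112 − 17956 = 156
r = 66 / √(287 × 156) = 66 / 211.5940 ≈ 0.3119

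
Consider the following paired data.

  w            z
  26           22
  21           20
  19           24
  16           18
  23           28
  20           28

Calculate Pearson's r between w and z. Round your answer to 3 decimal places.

n = 6, Σw = 125, Σz = 140, Σw² = 2663, Σz² = 3352, Σwz = 2940
nΣwz − ΣwΣz = 17640 − 17500 = 140
nΣw² − (Σw)² = 15978 − 15625 = 353; nΣz² − (Σz)² = 20112 − 19600 = 512
r = 140 / √(353 × 512) = 140 / 425.1306 ≈ 0.329

0.329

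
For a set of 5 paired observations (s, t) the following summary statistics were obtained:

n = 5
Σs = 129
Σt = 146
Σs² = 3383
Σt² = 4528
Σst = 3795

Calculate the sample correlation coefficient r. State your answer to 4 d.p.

0.2341

r = (nΣst − ΣsΣt) / √[(nΣs² − (Σs)²)(nΣt² − (Σt)²)]
Numerator: 5×3795 − 129×146 = 141
Denominator: √[(16915 − 16641)(22640 − 21316)] = √[274 × 1324] = 602.3089
r = 141 / 602.3089 ≈ 0.2341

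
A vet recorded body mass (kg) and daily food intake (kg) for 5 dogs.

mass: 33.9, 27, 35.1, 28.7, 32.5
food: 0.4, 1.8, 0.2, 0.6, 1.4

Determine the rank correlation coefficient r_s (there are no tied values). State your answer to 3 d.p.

Rank mass: 4, 1, 5, 2, 3
Rank food: 2, 5, 1, 3, 4
d = rank(mass) − rank(food): 2, -4, 4, -1, -1; Σd² = 38
ρ = 1 − 6Σd² / [n(n²−1)] = 1 − 6×38 / (5×24) = 1 − 228/120 ≈ -0.900

-0.900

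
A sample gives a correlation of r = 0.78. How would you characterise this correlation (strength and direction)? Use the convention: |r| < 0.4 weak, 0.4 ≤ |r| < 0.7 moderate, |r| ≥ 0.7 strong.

r = 0.78 > 0 so the relationship is positive.
|r| = 0.78, which falls in the strong range.

strong positive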